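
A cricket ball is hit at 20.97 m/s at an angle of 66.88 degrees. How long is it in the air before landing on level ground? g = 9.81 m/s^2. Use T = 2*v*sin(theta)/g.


T = 2*v*sin(theta)/g
sin(theta) = sin(66.88 deg) = 0.9197
T = 2*20.97*0.9197 / 9.81
T = 38.5716 / 9.81 = 3.9319 s

3.9319 s


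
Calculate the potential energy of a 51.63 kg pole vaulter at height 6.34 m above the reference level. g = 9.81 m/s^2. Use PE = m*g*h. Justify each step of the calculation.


PE = m * g * h
PE = 51.63 * 9.81 * 6.34
PE = 506.4903 * 6.34 = 3211.1485 J

3211.1485 J


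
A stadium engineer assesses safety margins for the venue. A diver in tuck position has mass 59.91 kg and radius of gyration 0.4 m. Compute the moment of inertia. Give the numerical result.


I = m * k^2
I = 59.91 * 0.4^2
I = 59.91 * 0.16 = 9.5856 kg*m^2

9.5856 kg*m^2


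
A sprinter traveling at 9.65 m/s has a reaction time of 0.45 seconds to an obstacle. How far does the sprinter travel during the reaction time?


d = v * t
d = 9.65 * 0.45
d = 4.3425 m

4.3425 m


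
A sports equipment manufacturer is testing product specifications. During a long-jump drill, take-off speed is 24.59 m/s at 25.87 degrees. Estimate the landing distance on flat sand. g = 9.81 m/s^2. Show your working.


R = v^2 * sin(2*theta) / g
Convert angle to radians: theta = 25.87 deg = 0.4515 rad
sin(2*theta) = sin(0.903) = 0.7852
R = 24.59^2 * 0.7852 / 9.81
R = 604.6681 * 0.7852 / 9.81 = 48.3986 m

48.3986 m


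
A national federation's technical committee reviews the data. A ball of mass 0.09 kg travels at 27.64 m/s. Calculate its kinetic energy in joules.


KE = 0.5 * m * v^2
KE = 0.5 * 0.09 * 27.64^2
KE = 0.5 * 0.09 * 763.9696 = 34.3786 J

34.3786 J


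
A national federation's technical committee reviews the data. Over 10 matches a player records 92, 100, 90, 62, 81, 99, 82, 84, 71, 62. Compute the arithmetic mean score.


Average = sum / n
Sum = 823
Average = 823 / 10 = 82.3

82.3


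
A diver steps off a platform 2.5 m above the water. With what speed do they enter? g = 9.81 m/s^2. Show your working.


v = sqrt(2 * g * h)
v = sqrt(2 * 9.81 * 2.5)
v = sqrt(49.05) = 7.0036 m/s

7.0036 m/s


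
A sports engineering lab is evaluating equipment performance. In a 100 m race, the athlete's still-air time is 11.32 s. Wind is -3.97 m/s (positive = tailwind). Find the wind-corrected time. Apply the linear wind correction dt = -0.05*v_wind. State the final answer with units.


dt = -0.05 * v_wind = -0.05 * -3.97 = 0.1985 s
t_corrected = t_still + dt = 11.32 + (0.1985)
t_corrected = 11.5185 s

11.5185 s


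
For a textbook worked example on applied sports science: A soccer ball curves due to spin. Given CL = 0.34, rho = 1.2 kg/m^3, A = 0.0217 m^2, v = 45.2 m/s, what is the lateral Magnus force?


FM = 0.5 * CL * rho * A * v^2
FM = 0.5 * 0.34 * 1.2 * 0.0217 * 45.2^2
v^2 = 2043.04
FM = 0.5 * 0.34 * 1.2 * 0.0217 * 2043.04 = 9.0441 N

9.0441 N


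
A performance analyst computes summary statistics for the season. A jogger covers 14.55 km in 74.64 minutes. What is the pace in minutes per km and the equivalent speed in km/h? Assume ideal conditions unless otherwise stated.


Pace = time / distance = 74.64 min / 14.55 km = 5.1299 min/km
Speed = distance / time_in_hours = 14.55 / 1.244 hr
Speed = 11.6961 km/h

5.1299 min/km, 11.6961 km/h


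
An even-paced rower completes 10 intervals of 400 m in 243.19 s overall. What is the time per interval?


Split time = total_time / n_laps = 243.19 / 10
Split time = 24.319 s per lap

24.319 s


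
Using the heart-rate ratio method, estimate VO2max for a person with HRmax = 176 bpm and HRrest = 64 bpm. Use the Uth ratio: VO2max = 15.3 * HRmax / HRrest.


VO2max = 15.3 * HRmax / HRrest
VO2max = 15.3 * 176 / 64
VO2max = 2692.8 / 64 = 42.075 mL/kg/min

42.075 mL/kg/min


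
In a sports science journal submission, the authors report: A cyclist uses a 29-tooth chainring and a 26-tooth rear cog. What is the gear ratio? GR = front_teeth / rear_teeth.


GR = front_teeth / rear_teeth
GR = 29 / 26
GR = 1.1154

1.1154


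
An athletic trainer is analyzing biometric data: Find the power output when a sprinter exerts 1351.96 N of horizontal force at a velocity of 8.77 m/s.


P = F * v
P = 1351.96 * 8.77
P = 11856.6892 W

11856.6892 W


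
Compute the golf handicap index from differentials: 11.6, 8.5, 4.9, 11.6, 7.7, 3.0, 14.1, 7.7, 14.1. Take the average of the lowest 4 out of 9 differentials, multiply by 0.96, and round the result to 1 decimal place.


All differentials: 11.6, 8.5, 4.9, 11.6, 7.7, 3.0, 14.1, 7.7, 14.1
Sorted: 3.0, 4.9, 7.7, 7.7, 8.5, 11.6, 11.6, 14.1, 14.1
Best 4: 3.0, 4.9, 7.7, 7.7
Average of best = 23.3 / 4 = 5.825
Raw index = 5.825 * 0.96 = 5.592
Handicap index = round(5.592, 1) = 5.6

5.6


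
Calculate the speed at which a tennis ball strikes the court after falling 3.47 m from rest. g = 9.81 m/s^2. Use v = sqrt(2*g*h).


v = sqrt(2 * g * h)
v = sqrt(2 * 9.81 * 3.47)
v = sqrt(68.0814) = 8.2511 m/s

8.2511 m/s


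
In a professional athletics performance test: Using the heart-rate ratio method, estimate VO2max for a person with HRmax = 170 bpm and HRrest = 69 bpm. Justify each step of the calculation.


VO2max = 15.3 * HRmax / HRrest
VO2max = 15.3 * 170 / 69
VO2max = 2601 / 69 = 37.6957 mL/kg/min

37.6957 mL/kg/min


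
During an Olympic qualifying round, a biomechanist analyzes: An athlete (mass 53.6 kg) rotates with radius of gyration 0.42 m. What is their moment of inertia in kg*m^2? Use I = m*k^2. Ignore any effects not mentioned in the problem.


I = m * k^2
I = 53.6 * 0.42^2
I = 53.6 * 0.1764 = 9.455 kg*m^2

9.455 kg*m^2


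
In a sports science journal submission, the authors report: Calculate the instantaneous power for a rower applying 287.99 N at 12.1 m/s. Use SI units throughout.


P = F * v
P = 287.99 * 12.1
P = 3484.679 W

3484.679 W


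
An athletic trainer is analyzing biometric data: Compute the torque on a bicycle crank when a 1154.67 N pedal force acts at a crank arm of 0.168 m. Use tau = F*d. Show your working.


tau = F * d
tau = 1154.67 * 0.168
tau = 193.9846 N*m

193.9846 N*m


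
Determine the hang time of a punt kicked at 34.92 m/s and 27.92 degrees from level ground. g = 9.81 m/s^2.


T = 2*v*sin(theta)/g
sin(theta) = sin(27.92 deg) = 0.4682
T = 2*34.92*0.4682 / 9.81
T = 32.7018 / 9.81 = 3.3335 s

3.3335 s


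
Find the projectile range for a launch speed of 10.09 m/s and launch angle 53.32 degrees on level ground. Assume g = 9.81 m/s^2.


R = v^2 * sin(2*theta) / g
Convert angle to radians: theta = 53.32 deg = 0.9306 rad
sin(2*theta) = sin(1.8612) = 0.9581
R = 10.09^2 * 0.9581 / 9.81
R = 101.8081 * 0.9581 / 9.81 = 9.9434 m

9.9434 m


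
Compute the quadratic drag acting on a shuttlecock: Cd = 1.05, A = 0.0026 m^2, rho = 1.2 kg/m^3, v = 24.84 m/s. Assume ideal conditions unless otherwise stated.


Fd = 0.5 * Cd * rho * A * v^2
Fd = 0.5 * 1.05 * 1.2 * 0.0026 * 24.84^2
v^2 = 617.0256
Fd = 0.5 * 1.05 * 1.2 * 0.0026 * 617.0256 = 1.0107 N

1.0107 N


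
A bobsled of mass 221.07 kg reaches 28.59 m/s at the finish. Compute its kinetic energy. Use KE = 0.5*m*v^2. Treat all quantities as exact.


KE = 0.5 * m * v^2
KE = 0.5 * 221.07 * 28.59^2
KE = 0.5 * 221.07 * 817.3881 = 90349.9936 J

90349.9936 J


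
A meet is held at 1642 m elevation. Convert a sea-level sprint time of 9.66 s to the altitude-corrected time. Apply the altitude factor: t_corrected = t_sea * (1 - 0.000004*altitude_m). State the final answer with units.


Correction factor = 1 - 0.000004 * 1642 = 0.993432
t_corrected = t_sea * factor = 9.66 * 0.993432
t_corrected = 9.5966 s

9.5966 s


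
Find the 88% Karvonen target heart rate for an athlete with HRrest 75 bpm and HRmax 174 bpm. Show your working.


Target = HRrest + pct*(HRmax - HRrest)
Heart rate reserve = HRmax - HRrest = 174 - 75 = 99 bpm
Fraction = 88% = 0.88
Target = 75 + 0.88 * 99
Target = 75 + 87.12 = 162.12 bpm

162.12 bpm


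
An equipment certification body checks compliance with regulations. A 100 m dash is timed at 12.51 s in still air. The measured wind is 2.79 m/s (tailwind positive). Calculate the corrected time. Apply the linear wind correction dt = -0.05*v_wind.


dt = -0.05 * v_wind = -0.05 * 2.79 = -0.1395 s
t_corrected = t_still + dt = 12.51 + (-0.1395)
t_corrected = 12.3705 s

12.3705 s


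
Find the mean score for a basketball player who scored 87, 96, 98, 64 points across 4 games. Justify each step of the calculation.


Average = sum / n
Sum = 345
Average = 345 / 4 = 86.25

86.25


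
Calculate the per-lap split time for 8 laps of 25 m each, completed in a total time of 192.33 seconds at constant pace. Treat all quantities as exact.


Split time = total_time / n_laps = 192.33 / 8
Split time = 24.0413 s per lap

24.0413 s


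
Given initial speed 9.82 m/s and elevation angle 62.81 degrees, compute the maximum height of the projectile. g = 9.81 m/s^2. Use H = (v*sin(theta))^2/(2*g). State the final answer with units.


H = (v*sin(theta))^2 / (2*g)
vy = v*sin(theta) = 9.82 * sin(62.81 deg) = 8.7349 m/s
H = vy^2 / (2*g) = 76.2976 / (2*9.81)
H = 76.2976 / 19.62 = 3.8888 m

3.8888 m


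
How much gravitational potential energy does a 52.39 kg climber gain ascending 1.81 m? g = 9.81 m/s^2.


PE = m * g * h
PE = 52.39 * 9.81 * 1.81
PE = 513.9459 * 1.81 = 930.2421 J

930.2421 J


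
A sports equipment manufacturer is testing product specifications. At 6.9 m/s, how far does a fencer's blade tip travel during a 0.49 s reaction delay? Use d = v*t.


d = v * t
d = 6.9 * 0.49
d = 3.381 m

3.381 m


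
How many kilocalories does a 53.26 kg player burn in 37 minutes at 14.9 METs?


kcal = MET * mass * time_hr
Convert time: 37 min = 0.6167 hr
kcal = 14.9 * 53.26 * 0.6167
kcal = 489.3706 kcal

489.3706 kcal


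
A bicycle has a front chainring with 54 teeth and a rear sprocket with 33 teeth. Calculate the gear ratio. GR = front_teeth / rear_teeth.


GR = front_teeth / rear_teeth
GR = 54 / 33
GR = 1.6364

1.6364


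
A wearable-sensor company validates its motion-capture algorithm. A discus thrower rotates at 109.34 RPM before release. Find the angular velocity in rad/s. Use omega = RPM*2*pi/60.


omega = RPM * 2 * pi / 60
omega = 109.34 * 2 * 3.14159 / 60
omega = 687.0035 / 60 = 11.4501 rad/s

11.4501 rad/s


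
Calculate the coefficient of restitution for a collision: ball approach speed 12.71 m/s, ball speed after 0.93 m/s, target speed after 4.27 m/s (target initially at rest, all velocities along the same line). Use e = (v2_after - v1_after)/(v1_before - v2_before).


e = (v2_after - v1_after) / (v1_before - v2_before)
Numerator = 4.27 - 0.93 = 3.34
Denominator = 12.71 - 0 = 12.71
e = 3.34 / 12.71 = 0.2628

0.2628


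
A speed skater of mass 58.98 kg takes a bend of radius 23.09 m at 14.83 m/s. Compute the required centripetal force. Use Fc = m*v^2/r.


Fc = m * v^2 / r
v^2 = 14.83^2 = 219.9289
Fc = 58.98 * 219.9289 / 23.09
Fc = 12971.4065 / 23.09 = 561.7759 N

561.7759 N


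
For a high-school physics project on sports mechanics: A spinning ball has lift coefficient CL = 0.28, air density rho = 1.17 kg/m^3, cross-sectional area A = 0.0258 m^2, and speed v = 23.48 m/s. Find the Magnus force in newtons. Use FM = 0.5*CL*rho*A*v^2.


FM = 0.5 * CL * rho * A * v^2
FM = 0.5 * 0.28 * 1.17 * 0.0258 * 23.48^2
v^2 = 551.3104
FM = 0.5 * 0.28 * 1.17 * 0.0258 * 551.3104 = 2.3299 N

2.3299 N


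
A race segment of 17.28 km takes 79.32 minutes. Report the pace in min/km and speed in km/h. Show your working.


Pace = time / distance = 79.32 min / 17.28 km = 4.5903 min/km
Speed = distance / time_in_hours = 17.28 / 1.322 hr
Speed = 13.0711 km/h

4.5903 min/km, 13.0711 km/h


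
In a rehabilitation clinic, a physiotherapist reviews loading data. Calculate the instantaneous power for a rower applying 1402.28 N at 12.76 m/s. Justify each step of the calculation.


P = F * v
P = 1402.28 * 12.76
P = 17893.0928 W

17893.0928 W


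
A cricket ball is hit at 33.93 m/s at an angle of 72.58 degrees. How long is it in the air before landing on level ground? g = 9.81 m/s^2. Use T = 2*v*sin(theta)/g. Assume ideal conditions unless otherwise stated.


T = 2*v*sin(theta)/g
sin(theta) = sin(72.58 deg) = 0.9541
T = 2*33.93*0.9541 / 9.81
T = 64.7477 / 9.81 = 6.6002 s

6.6002 s


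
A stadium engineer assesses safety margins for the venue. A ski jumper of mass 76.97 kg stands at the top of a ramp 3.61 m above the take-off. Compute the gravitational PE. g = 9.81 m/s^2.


PE = m * g * h
PE = 76.97 * 9.81 * 3.61
PE = 755.0757 * 3.61 = 2725.8233 J

2725.8233 J


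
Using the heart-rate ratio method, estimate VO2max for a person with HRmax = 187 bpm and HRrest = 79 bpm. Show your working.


VO2max = 15.3 * HRmax / HRrest
VO2max = 15.3 * 187 / 79
VO2max = 2861.1 / 79 = 36.2165 mL/kg/min

36.2165 mL/kg/min


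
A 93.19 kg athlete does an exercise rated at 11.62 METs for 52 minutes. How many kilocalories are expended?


kcal = MET * mass * time_hr
Convert time: 52 min = 0.8667 hr
kcal = 11.62 * 93.19 * 0.8667
kcal = 938.4854 kcal

938.4854 kcal


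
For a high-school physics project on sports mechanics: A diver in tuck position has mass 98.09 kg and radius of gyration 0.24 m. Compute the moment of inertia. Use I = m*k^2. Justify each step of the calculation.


I = m * k^2
I = 98.09 * 0.24^2
I = 98.09 * 0.0576 = 5.65 kg*m^2

5.65 kg*m^2


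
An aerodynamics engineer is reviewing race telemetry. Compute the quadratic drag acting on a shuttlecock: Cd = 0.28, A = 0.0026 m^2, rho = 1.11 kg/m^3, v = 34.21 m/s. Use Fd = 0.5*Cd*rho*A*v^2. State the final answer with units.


Fd = 0.5 * Cd * rho * A * v^2
Fd = 0.5 * 0.28 * 1.11 * 0.0026 * 34.21^2
v^2 = 1170.3241
Fd = 0.5 * 0.28 * 1.11 * 0.0026 * 1170.3241 = 0.4729 N

0.4729 N


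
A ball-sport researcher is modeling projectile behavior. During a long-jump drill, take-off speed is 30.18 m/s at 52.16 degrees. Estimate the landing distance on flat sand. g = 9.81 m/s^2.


R = v^2 * sin(2*theta) / g
Convert angle to radians: theta = 52.16 deg = 0.9104 rad
sin(2*theta) = sin(1.8207) = 0.9689
R = 30.18^2 * 0.9689 / 9.81
R = 910.8324 * 0.9689 / 9.81 = 89.9625 m

89.9625 m


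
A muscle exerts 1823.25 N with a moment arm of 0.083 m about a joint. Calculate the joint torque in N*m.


tau = F * d
tau = 1823.25 * 0.083
tau = 151.3298 N*m

151.3298 N*m


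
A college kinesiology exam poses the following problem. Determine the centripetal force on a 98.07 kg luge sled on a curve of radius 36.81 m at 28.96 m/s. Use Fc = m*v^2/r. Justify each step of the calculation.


Fc = m * v^2 / r
v^2 = 28.96^2 = 838.6816
Fc = 98.07 * 838.6816 / 36.81
Fc = 82249.5045 / 36.81 = 2234.4337 N

2234.4337 N


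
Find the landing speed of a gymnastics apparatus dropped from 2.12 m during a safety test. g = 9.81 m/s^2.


v = sqrt(2 * g * h)
v = sqrt(2 * 9.81 * 2.12)
v = sqrt(41.5944) = 6.4494 m/s

6.4494 m/s


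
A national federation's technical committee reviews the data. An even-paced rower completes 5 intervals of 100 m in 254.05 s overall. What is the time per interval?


Split time = total_time / n_laps = 254.05 / 5
Split time = 50.81 s per lap

50.81 s


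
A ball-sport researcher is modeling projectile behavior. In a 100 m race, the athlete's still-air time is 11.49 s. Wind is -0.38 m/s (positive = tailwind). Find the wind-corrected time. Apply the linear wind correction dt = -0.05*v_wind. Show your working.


dt = -0.05 * v_wind = -0.05 * -0.38 = 0.019 s
t_corrected = t_still + dt = 11.49 + (0.019)
t_corrected = 11.509 s

11.509 s


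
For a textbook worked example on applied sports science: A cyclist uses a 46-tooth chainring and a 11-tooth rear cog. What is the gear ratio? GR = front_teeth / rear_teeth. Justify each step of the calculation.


GR = front_teeth / rear_teeth
GR = 46 / 11
GR = 4.1818

4.1818


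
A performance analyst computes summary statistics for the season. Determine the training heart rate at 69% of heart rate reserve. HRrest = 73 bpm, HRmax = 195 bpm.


Target = HRrest + pct*(HRmax - HRrest)
Heart rate reserve = HRmax - HRrest = 195 - 73 = 122 bpm
Fraction = 69% = 0.69
Target = 73 + 0.69 * 122
Target = 73 + 84.18 = 157.18 bpm

157.18 bpm


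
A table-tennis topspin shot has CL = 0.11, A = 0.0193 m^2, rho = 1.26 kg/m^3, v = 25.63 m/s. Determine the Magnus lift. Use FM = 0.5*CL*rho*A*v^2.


FM = 0.5 * CL * rho * A * v^2
FM = 0.5 * 0.11 * 1.26 * 0.0193 * 25.63^2
v^2 = 656.8969
FM = 0.5 * 0.11 * 1.26 * 0.0193 * 656.8969 = 0.8786 N

0.8786 N


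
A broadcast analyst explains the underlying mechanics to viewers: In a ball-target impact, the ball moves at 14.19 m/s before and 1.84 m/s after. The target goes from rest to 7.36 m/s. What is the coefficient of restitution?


e = (v2_after - v1_after) / (v1_before - v2_before)
Numerator = 7.36 - 1.84 = 5.52
Denominator = 14.19 - 0 = 14.19
e = 5.52 / 14.19 = 0.389

0.389


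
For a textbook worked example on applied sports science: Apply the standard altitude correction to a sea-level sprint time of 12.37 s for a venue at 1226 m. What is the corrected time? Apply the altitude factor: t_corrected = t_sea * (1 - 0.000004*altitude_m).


Correction factor = 1 - 0.000004 * 1226 = 0.995096
t_corrected = t_sea * factor = 12.37 * 0.995096
t_corrected = 12.3093 s

12.3093 s


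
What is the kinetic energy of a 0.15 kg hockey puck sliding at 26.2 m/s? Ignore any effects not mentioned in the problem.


KE = 0.5 * m * v^2
KE = 0.5 * 0.15 * 26.2^2
KE = 0.5 * 0.15 * 686.44 = 51.483 J

51.483 J


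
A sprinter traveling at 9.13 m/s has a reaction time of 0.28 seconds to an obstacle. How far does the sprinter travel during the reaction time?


d = v * t
d = 9.13 * 0.28
d = 2.5564 m

2.5564 m


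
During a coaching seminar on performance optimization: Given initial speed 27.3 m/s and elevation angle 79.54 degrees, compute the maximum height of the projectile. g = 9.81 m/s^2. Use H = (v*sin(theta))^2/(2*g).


H = (v*sin(theta))^2 / (2*g)
vy = v*sin(theta) = 27.3 * sin(79.54 deg) = 26.8463 m/s
H = vy^2 / (2*g) = 720.7252 / (2*9.81)
H = 720.7252 / 19.62 = 36.7342 m

36.7342 m


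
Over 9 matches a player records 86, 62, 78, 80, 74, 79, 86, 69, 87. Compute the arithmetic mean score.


Average = sum / n
Sum = 701
Average = 701 / 9 = 77.8889

77.8889


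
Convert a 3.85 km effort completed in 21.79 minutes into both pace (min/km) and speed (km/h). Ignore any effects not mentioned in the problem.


Pace = time / distance = 21.79 min / 3.85 km = 5.6597 min/km
Speed = distance / time_in_hours = 3.85 / 0.3632 hr
Speed = 10.6012 km/h

5.6597 min/km, 10.6012 km/h


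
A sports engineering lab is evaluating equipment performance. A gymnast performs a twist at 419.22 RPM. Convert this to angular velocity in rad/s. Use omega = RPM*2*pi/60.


omega = RPM * 2 * pi / 60
omega = 419.22 * 2 * 3.14159 / 60
omega = 2634.0369 / 60 = 43.9006 rad/s

43.9006 rad/s


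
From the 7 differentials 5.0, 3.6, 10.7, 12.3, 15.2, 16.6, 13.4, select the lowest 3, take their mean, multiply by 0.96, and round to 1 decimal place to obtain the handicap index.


All differentials: 5.0, 3.6, 10.7, 12.3, 15.2, 16.6, 13.4
Sorted: 3.6, 5.0, 10.7, 12.3, 13.4, 15.2, 16.6
Best 3: 3.6, 5.0, 10.7
Average of best = 19.3 / 3 = 6.4333
Raw index = 6.4333 * 0.96 = 6.176
Handicap index = round(6.176, 1) = 6.2

6.2


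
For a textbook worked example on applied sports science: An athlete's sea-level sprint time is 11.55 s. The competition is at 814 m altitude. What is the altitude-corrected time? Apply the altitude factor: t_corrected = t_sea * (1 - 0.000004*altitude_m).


Correction factor = 1 - 0.000004 * 814 = 0.996744
t_corrected = t_sea * factor = 11.55 * 0.996744
t_corrected = 11.5124 s

11.5124 s


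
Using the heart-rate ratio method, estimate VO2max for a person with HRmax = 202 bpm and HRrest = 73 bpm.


VO2max = 15.3 * HRmax / HRrest
VO2max = 15.3 * 202 / 73
VO2max = 3090.6 / 73 = 42.337 mL/kg/min

42.337 mL/kg/min


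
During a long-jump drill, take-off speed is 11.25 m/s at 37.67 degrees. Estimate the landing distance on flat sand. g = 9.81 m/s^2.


R = v^2 * sin(2*theta) / g
Convert angle to radians: theta = 37.67 deg = 0.6575 rad
sin(2*theta) = sin(1.3149) = 0.9674
R = 11.25^2 * 0.9674 / 9.81
R = 126.5625 * 0.9674 / 9.81 = 12.4814 m

12.4814 m


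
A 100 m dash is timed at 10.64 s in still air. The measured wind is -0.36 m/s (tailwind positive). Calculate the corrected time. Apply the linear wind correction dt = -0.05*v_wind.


dt = -0.05 * v_wind = -0.05 * -0.36 = 0.018 s
t_corrected = t_still + dt = 10.64 + (0.018)
t_corrected = 10.658 s

10.658 s


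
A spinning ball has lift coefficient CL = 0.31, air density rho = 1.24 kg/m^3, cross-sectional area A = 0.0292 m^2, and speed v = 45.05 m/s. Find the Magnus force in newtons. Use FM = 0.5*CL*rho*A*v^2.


FM = 0.5 * CL * rho * A * v^2
FM = 0.5 * 0.31 * 1.24 * 0.0292 * 45.05^2
v^2 = 2029.5025
FM = 0.5 * 0.31 * 1.24 * 0.0292 * 2029.5025 = 11.3901 N

11.3901 N


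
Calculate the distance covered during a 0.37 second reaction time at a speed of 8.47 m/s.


d = v * t
d = 8.47 * 0.37
d = 3.1339 m

3.1339 m


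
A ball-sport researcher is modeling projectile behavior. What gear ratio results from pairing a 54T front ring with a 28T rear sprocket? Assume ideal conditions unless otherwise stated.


GR = front_teeth / rear_teeth
GR = 54 / 28
GR = 1.9286

1.9286


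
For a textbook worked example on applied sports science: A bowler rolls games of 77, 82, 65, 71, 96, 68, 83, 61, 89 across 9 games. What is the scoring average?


Average = sum / n
Sum = 692
Average = 692 / 9 = 76.8889

76.8889


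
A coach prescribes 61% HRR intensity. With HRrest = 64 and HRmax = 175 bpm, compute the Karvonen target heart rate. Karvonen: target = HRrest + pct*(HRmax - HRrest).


Target = HRrest + pct*(HRmax - HRrest)
Heart rate reserve = HRmax - HRrest = 175 - 64 = 111 bpm
Fraction = 61% = 0.61
Target = 64 + 0.61 * 111
Target = 64 + 67.71 = 131.71 bpm

131.71 bpm


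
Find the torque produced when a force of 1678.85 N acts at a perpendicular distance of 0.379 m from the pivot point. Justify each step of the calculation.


tau = F * d
tau = 1678.85 * 0.379
tau = 636.2841 N*m

636.2841 N*m


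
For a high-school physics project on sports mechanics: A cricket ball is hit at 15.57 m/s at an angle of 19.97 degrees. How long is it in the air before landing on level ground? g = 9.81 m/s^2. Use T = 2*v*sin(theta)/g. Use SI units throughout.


T = 2*v*sin(theta)/g
sin(theta) = sin(19.97 deg) = 0.3415
T = 2*15.57*0.3415 / 9.81
T = 10.6352 / 9.81 = 1.0841 s

1.0841 s


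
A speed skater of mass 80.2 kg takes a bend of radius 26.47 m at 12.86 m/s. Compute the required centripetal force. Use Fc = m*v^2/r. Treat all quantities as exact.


Fc = m * v^2 / r
v^2 = 12.86^2 = 165.3796
Fc = 80.2 * 165.3796 / 26.47
Fc = 13263.4439 / 26.47 = 501.0746 N

501.0746 N


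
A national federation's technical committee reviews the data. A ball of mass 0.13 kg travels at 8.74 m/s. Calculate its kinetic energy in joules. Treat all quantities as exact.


KE = 0.5 * m * v^2
KE = 0.5 * 0.13 * 8.74^2
KE = 0.5 * 0.13 * 76.3876 = 4.9652 J

4.9652 J


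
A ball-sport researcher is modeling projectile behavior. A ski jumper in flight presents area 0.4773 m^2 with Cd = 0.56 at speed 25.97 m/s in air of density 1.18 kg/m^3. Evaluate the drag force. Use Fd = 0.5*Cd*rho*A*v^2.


Fd = 0.5 * Cd * rho * A * v^2
Fd = 0.5 * 0.56 * 1.18 * 0.4773 * 25.97^2
v^2 = 674.4409
Fd = 0.5 * 0.56 * 1.18 * 0.4773 * 674.4409 = 106.3593 N

106.3593 N


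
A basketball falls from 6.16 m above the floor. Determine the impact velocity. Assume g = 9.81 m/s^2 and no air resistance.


v = sqrt(2 * g * h)
v = sqrt(2 * 9.81 * 6.16)
v = sqrt(120.8592) = 10.9936 m/s

10.9936 m/s


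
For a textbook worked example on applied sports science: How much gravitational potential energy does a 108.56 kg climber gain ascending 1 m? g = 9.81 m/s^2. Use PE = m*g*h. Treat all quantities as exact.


PE = m * g * h
PE = 108.56 * 9.81 * 1
PE = 1064.9736 * 1 = 1064.9736 J

1064.9736 J


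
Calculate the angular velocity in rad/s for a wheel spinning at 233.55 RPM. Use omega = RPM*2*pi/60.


omega = RPM * 2 * pi / 60
omega = 233.55 * 2 * 3.14159 / 60
omega = 1467.4379 / 60 = 24.4573 rad/s

24.4573 rad/s


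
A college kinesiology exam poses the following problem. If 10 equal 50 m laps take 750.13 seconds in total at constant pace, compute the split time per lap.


Split time = total_time / n_laps = 750.13 / 10
Split time = 75.013 s per lap

75.013 s


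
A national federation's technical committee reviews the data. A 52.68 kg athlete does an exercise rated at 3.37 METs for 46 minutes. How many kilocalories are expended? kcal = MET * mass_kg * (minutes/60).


kcal = MET * mass * time_hr
Convert time: 46 min = 0.7667 hr
kcal = 3.37 * 52.68 * 0.7667
kcal = 136.1076 kcal

136.1076 kcal


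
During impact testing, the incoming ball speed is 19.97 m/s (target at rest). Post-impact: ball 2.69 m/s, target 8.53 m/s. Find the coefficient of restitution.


e = (v2_after - v1_after) / (v1_before - v2_before)
Numerator = 8.53 - 2.69 = 5.84
Denominator = 19.97 - 0 = 19.97
e = 5.84 / 19.97 = 0.2924

0.2924


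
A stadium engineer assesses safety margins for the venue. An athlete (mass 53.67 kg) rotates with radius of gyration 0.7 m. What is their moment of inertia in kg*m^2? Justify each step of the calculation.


I = m * k^2
I = 53.67 * 0.7^2
I = 53.67 * 0.49 = 26.2983 kg*m^2

26.2983 kg*m^2


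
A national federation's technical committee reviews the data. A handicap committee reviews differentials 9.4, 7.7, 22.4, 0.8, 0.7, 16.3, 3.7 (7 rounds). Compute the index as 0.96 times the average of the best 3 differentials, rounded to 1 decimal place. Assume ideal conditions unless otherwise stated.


All differentials: 9.4, 7.7, 22.4, 0.8, 0.7, 16.3, 3.7
Sorted: 0.7, 0.8, 3.7, 7.7, 9.4, 16.3, 22.4
Best 3: 0.7, 0.8, 3.7
Average of best = 5.2 / 3 = 1.7333
Raw index = 1.7333 * 0.96 = 1.664
Handicap index = round(1.664, 1) = 1.7

1.7


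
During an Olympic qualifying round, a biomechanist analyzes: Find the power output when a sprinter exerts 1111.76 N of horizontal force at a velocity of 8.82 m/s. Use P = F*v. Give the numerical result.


P = F * v
P = 1111.76 * 8.82
P = 9805.7232 W

9805.7232 W


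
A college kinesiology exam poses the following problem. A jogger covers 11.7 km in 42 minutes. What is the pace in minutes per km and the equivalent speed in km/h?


Pace = time / distance = 42 min / 11.7 km = 3.5897 min/km
Speed = distance / time_in_hours = 11.7 / 0.7 hr
Speed = 16.7143 km/h

3.5897 min/km, 16.7143 km/h


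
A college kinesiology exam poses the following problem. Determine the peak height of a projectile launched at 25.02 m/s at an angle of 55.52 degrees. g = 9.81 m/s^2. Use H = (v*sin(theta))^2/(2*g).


H = (v*sin(theta))^2 / (2*g)
vy = v*sin(theta) = 25.02 * sin(55.52 deg) = 20.6246 m/s
H = vy^2 / (2*g) = 425.3734 / (2*9.81)
H = 425.3734 / 19.62 = 21.6806 m

21.6806 m


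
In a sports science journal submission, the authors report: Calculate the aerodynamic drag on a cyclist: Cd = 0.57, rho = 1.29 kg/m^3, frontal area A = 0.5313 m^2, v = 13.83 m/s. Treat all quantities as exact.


Fd = 0.5 * Cd * rho * A * v^2
Fd = 0.5 * 0.57 * 1.29 * 0.5313 * 13.83^2
v^2 = 191.2689
Fd = 0.5 * 0.57 * 1.29 * 0.5313 * 191.2689 = 37.361 N

37.361 N


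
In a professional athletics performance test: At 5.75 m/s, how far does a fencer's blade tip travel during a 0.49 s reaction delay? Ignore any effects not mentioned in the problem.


d = v * t
d = 5.75 * 0.49
d = 2.8175 m

2.8175 m


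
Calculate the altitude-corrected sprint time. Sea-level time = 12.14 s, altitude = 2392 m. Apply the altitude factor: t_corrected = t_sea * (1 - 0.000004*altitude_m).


Correction factor = 1 - 0.000004 * 2392 = 0.990432
t_corrected = t_sea * factor = 12.14 * 0.990432
t_corrected = 12.0238 s

12.0238 s


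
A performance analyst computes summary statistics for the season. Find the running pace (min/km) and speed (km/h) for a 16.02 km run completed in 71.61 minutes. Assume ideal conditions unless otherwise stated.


Pace = time / distance = 71.61 min / 16.02 km = 4.47 min/km
Speed = distance / time_in_hours = 16.02 / 1.1935 hr
Speed = 13.4227 km/h

4.47 min/km, 13.4227 km/h


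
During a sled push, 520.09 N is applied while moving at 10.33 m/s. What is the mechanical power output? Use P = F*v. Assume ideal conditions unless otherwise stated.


P = F * v
P = 520.09 * 10.33
P = 5372.5297 W

5372.5297 W


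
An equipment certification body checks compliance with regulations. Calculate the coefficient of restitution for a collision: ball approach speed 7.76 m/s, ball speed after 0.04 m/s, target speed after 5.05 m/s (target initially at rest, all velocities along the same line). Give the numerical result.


e = (v2_after - v1_after) / (v1_before - v2_before)
Numerator = 5.05 - 0.04 = 5.01
Denominator = 7.76 - 0 = 7.76
e = 5.01 / 7.76 = 0.6456

0.6456


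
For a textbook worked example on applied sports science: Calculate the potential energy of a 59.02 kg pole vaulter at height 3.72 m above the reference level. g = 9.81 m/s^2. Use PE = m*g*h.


PE = m * g * h
PE = 59.02 * 9.81 * 3.72
PE = 578.9862 * 3.72 = 2153.8287 J

2153.8287 J


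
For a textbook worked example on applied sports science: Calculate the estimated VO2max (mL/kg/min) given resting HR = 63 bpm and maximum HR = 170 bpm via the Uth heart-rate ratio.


VO2max = 15.3 * HRmax / HRrest
VO2max = 15.3 * 170 / 63
VO2max = 2601 / 63 = 41.2857 mL/kg/min

41.2857 mL/kg/min


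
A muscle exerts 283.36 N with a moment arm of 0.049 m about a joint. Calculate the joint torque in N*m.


tau = F * d
tau = 283.36 * 0.049
tau = 13.8846 N*m

13.8846 N*m


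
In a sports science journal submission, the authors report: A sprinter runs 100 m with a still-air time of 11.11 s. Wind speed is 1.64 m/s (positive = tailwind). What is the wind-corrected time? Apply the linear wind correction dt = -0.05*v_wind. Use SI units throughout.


dt = -0.05 * v_wind = -0.05 * 1.64 = -0.082 s
t_corrected = t_still + dt = 11.11 + (-0.082)
t_corrected = 11.028 s

11.028 s


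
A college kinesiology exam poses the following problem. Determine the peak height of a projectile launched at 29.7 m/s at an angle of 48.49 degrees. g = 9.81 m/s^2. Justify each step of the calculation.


H = (v*sin(theta))^2 / (2*g)
vy = v*sin(theta) = 29.7 * sin(48.49 deg) = 22.2405 m/s
H = vy^2 / (2*g) = 494.6421 / (2*9.81)
H = 494.6421 / 19.62 = 25.2111 m

25.2111 m


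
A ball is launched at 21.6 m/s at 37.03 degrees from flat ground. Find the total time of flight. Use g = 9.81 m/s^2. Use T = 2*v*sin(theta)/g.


T = 2*v*sin(theta)/g
sin(theta) = sin(37.03 deg) = 0.6022
T = 2*21.6*0.6022 / 9.81
T = 26.0165 / 9.81 = 2.652 s

2.652 s


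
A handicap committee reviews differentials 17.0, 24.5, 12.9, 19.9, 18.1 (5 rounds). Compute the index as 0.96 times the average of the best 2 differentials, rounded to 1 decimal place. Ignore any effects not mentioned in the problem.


All differentials: 17.0, 24.5, 12.9, 19.9, 18.1
Sorted: 12.9, 17.0, 18.1, 19.9, 24.5
Best 2: 12.9, 17.0
Average of best = 29.9 / 2 = 14.95
Raw index = 14.95 * 0.96 = 14.352
Handicap index = round(14.352, 1) = 14.4

14.4


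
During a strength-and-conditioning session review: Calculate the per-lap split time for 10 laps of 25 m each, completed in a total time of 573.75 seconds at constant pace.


Split time = total_time / n_laps = 573.75 / 10
Split time = 57.375 s per lap

57.375 s


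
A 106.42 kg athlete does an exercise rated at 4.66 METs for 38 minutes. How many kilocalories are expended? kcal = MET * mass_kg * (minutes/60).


kcal = MET * mass * time_hr
Convert time: 38 min = 0.6333 hr
kcal = 4.66 * 106.42 * 0.6333
kcal = 314.0809 kcal

314.0809 kcal


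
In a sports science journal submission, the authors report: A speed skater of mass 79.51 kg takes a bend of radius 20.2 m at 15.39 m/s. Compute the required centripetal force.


Fc = m * v^2 / r
v^2 = 15.39^2 = 236.8521
Fc = 79.51 * 236.8521 / 20.2
Fc = 18832.1105 / 20.2 = 932.2827 N

932.2827 N


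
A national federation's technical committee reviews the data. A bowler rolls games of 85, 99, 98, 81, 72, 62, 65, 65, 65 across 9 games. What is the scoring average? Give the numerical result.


Average = sum / n
Sum = 692
Average = 692 / 9 = 76.8889

76.8889


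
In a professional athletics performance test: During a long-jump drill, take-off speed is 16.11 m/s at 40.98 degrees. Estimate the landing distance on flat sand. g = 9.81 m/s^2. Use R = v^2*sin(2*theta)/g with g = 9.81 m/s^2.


R = v^2 * sin(2*theta) / g
Convert angle to radians: theta = 40.98 deg = 0.7152 rad
sin(2*theta) = sin(1.4305) = 0.9902
R = 16.11^2 * 0.9902 / 9.81
R = 259.5321 * 0.9902 / 9.81 = 26.1958 m

26.1958 m


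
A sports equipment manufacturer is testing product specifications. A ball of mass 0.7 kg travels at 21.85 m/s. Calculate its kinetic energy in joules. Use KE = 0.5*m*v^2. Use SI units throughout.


KE = 0.5 * m * v^2
KE = 0.5 * 0.7 * 21.85^2
KE = 0.5 * 0.7 * 477.4225 = 167.0979 J

167.0979 J


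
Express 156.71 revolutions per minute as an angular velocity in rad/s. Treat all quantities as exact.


omega = RPM * 2 * pi / 60
omega = 156.71 * 2 * 3.14159 / 60
omega = 984.638 / 60 = 16.4106 rad/s

16.4106 rad/s


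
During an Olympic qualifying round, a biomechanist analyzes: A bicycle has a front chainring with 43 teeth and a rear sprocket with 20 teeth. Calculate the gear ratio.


GR = front_teeth / rear_teeth
GR = 43 / 20
GR = 2.15

2.15


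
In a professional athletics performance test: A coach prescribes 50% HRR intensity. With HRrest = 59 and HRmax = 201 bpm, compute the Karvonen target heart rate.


Target = HRrest + pct*(HRmax - HRrest)
Heart rate reserve = HRmax - HRrest = 201 - 59 = 142 bpm
Fraction = 50% = 0.5
Target = 59 + 0.5 * 142
Target = 59 + 71 = 130 bpm

130 bpm


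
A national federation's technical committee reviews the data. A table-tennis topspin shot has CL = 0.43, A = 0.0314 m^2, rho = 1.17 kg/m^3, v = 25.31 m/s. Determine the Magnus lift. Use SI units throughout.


FM = 0.5 * CL * rho * A * v^2
FM = 0.5 * 0.43 * 1.17 * 0.0314 * 25.31^2
v^2 = 640.5961
FM = 0.5 * 0.43 * 1.17 * 0.0314 * 640.5961 = 5.0599 N

5.0599 N


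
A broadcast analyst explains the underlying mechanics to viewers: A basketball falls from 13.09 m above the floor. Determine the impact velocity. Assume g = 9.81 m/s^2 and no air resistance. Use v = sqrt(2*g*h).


v = sqrt(2 * g * h)
v = sqrt(2 * 9.81 * 13.09)
v = sqrt(256.8258) = 16.0258 m/s

16.0258 m/s


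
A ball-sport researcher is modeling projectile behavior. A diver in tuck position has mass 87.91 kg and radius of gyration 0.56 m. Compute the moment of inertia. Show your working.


I = m * k^2
I = 87.91 * 0.56^2
I = 87.91 * 0.3136 = 27.5686 kg*m^2

27.5686 kg*m^2


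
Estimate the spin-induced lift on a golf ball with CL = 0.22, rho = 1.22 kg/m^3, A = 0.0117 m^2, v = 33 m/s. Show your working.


FM = 0.5 * CL * rho * A * v^2
FM = 0.5 * 0.22 * 1.22 * 0.0117 * 33^2
v^2 = 1089
FM = 0.5 * 0.22 * 1.22 * 0.0117 * 1089 = 1.7099 N

1.7099 N


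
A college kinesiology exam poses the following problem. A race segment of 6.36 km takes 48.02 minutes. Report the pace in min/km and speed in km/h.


Pace = time / distance = 48.02 min / 6.36 km = 7.5503 min/km
Speed = distance / time_in_hours = 6.36 / 0.8003 hr
Speed = 7.9467 km/h

7.5503 min/km, 7.9467 km/h


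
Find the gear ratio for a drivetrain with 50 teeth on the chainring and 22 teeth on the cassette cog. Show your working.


GR = front_teeth / rear_teeth
GR = 50 / 22
GR = 2.2727

2.2727


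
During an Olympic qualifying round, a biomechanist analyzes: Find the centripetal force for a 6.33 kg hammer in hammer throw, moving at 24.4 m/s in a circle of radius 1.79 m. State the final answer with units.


Fc = m * v^2 / r
v^2 = 24.4^2 = 595.36
Fc = 6.33 * 595.36 / 1.79
Fc = 3768.6288 / 1.79 = 2105.3792 N

2105.3792 N


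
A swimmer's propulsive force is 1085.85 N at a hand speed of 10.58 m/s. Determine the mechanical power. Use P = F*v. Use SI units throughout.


P = F * v
P = 1085.85 * 10.58
P = 11488.293 W

11488.293 W


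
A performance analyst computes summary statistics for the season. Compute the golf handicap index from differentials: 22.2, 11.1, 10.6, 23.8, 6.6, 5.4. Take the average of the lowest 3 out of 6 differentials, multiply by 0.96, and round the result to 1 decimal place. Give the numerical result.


All differentials: 22.2, 11.1, 10.6, 23.8, 6.6, 5.4
Sorted: 5.4, 6.6, 10.6, 11.1, 22.2, 23.8
Best 3: 5.4, 6.6, 10.6
Average of best = 22.6 / 3 = 7.5333
Raw index = 7.5333 * 0.96 = 7.232
Handicap index = round(7.232, 1) = 7.2

7.2


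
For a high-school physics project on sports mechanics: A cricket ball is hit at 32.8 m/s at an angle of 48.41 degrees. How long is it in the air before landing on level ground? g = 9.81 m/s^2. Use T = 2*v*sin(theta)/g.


T = 2*v*sin(theta)/g
sin(theta) = sin(48.41 deg) = 0.7479
T = 2*32.8*0.7479 / 9.81
T = 49.0632 / 9.81 = 5.0013 s

5.0013 s


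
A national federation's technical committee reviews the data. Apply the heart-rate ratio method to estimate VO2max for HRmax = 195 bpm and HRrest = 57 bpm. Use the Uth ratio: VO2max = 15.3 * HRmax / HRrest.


VO2max = 15.3 * HRmax / HRrest
VO2max = 15.3 * 195 / 57
VO2max = 2983.5 / 57 = 52.3421 mL/kg/min

52.3421 mL/kg/min


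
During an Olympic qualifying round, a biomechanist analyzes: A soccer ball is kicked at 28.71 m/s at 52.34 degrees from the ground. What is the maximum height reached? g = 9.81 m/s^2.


H = (v*sin(theta))^2 / (2*g)
vy = v*sin(theta) = 28.71 * sin(52.34 deg) = 22.7283 m/s
H = vy^2 / (2*g) = 516.5747 / (2*9.81)
H = 516.5747 / 19.62 = 26.329 m

26.329 m


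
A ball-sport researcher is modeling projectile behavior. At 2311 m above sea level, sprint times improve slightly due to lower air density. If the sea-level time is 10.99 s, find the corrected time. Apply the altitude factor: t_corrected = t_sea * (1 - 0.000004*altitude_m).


Correction factor = 1 - 0.000004 * 2311 = 0.990756
t_corrected = t_sea * factor = 10.99 * 0.990756
t_corrected = 10.8884 s

10.8884 s


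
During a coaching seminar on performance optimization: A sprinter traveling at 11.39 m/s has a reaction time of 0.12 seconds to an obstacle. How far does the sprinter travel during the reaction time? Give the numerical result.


d = v * t
d = 11.39 * 0.12
d = 1.3668 m

1.3668 m


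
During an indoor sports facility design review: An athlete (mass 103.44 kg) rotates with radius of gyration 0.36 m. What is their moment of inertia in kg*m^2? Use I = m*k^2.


I = m * k^2
I = 103.44 * 0.36^2
I = 103.44 * 0.1296 = 13.4058 kg*m^2

13.4058 kg*m^2


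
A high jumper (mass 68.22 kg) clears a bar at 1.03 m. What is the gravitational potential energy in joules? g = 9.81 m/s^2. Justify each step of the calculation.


PE = m * g * h
PE = 68.22 * 9.81 * 1.03
PE = 669.2382 * 1.03 = 689.3153 J

689.3153 J


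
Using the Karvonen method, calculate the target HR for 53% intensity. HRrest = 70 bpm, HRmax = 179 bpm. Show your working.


Target = HRrest + pct*(HRmax - HRrest)
Heart rate reserve = HRmax - HRrest = 179 - 70 = 109 bpm
Fraction = 53% = 0.53
Target = 70 + 0.53 * 109
Target = 70 + 57.77 = 127.77 bpm

127.77 bpm


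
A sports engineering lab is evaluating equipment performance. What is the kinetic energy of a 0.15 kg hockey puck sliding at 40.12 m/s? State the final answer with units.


KE = 0.5 * m * v^2
KE = 0.5 * 0.15 * 40.12^2
KE = 0.5 * 0.15 * 1609.6144 = 120.7211 J

120.7211 J
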